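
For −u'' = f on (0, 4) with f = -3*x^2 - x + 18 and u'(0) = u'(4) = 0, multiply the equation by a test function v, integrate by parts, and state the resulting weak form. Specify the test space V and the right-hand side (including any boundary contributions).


V = H^1(0, 4) (no boundary constraint on v; u is determined up to an additive constant); weak form: ∫_0^4 u'v' dx = ∫_0^4 (-3*x^2 - x + 18) v dx for all v ∈ V.

Multiply both sides by a test function v and integrate from 0 to 4:
  ∫_0^4 −u''(x) v(x) dx = ∫_0^4 f(x) v(x) dx.
Integrate the LHS by parts once:
  ∫_0^4 −u'' v dx = −[u'(x) v(x)]_0^4 + ∫_0^4 u'(x) v'(x) dx.
Thus ∫_0^4 u'(x) v'(x) dx = ∫_0^4 f(x) v(x) dx + [u'(x) v(x)]_0^4.
Choose V so that boundary terms are either known or forced to vanish.
u has homogeneous Neumann: u'(0) = u'(4) = 0. So [u' v]_0^4 = 0·v(4) − 0·v(0) = 0 for any v; take V = H^1(0, 4).
Weak formulation: find u (satisfying any essential BC) such that ∫_0^4 u'(x) v'(x) dx = ∫_0^4 f v dx for all v ∈ V (homogeneous Neumann, so boundary terms vanish).
Substituting f(x) = -3*x^2 - x + 18, the right-hand side is ∫_0^4 (-3*x^2 - x + 18) v dx.
Compatibility check (pure Neumann): taking v ≡ 1 ∈ V gives 0 = ∫_0^4 f dx + (0) − (0), i.e. ∫_0^4 f dx must equal u'(0) − u'(4) = 0. Indeed ∫_0^4 (-3*x^2 - x + 18) dx = 0, so the data are compatible. The solution is then unique only up to an additive constant (fix it e.g. by requiring ∫_0^4 u dx = 0).


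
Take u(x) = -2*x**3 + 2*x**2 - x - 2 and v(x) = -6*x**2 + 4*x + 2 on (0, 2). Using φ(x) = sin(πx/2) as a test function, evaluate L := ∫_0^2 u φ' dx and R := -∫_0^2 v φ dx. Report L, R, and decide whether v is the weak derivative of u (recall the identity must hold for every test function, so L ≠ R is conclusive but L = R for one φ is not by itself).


LHS = -192/π^3 + 36/π, RHS = -192/π^3 + 24/π. No, v is not the weak derivative of u.

u(x) = -2*x**3 + 2*x**2 - x - 2, classical derivative u'(x) = -6*x**2 + 4*x - 1.
φ(x) = sin(πx/2), so φ'(x) = π*cos(π*x/2)/2.
Note φ(0) = φ(2) = 0, so the boundary term u·φ vanishes.
LHS = ∫_0^2 u(x) φ'(x) dx = ∫_0^2 (-π*x^3*cos(π*x/2) + π*x^2*cos(π*x/2) - π*x*cos(π*x/2)/2 - π*cos(π*x/2)) dx. Term by term:
  ∫_0^2 -π*cos(π*x/2) dx = 0;  ∫_0^2 π*x^2*cos(π*x/2) dx = -16/π;  ∫_0^2 -π*x^3*cos(π*x/2) dx = -192/π^3 + 48/π;
  ∫_0^2 -π*x*cos(π*x/2)/2 dx = 4/π.
Sum: 0 − 16/π + -192/π^3 + 48/π + 4/π = -192/π^3 + 36/π.
So LHS = -192/π^3 + 36/π.
∫_0^2 v(x) φ(x) dx = ∫_0^2 (-6*x^2*sin(π*x/2) + 4*x*sin(π*x/2) + 2*sin(π*x/2)) dx. Term by term:
  ∫_0^2 2*sin(π*x/2) dx = 8/π;  ∫_0^2 -6*x^2*sin(π*x/2) dx = -48/π + 192/π^3;  ∫_0^2 4*x*sin(π*x/2) dx = 16/π.
Sum: 8/π + -48/π + 192/π^3 + 16/π = -24/π + 192/π^3.
So RHS = -∫_0^2 v(x) φ(x) dx = -192/π^3 + 24/π.
LHS − RHS = 12/π ≠ 0, so the identity fails.
(For a valid weak derivative the identity must hold for EVERY test function, in particular this one. The failure shows v is NOT the weak derivative of u.)
Correct weak derivative would be u'(x) = -6*x**2 + 4*x - 1.


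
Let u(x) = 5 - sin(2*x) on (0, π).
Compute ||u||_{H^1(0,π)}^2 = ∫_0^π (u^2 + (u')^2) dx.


||u||_{H^1(0,π)}^2 = 55*π/2

u'(x) = -2*cos(2*x).
Expand u² and (u')² and integrate term by term on (0, π), using: for integers n ≥ 1, ∫_0^π sin²(nx) dx = ∫_0^π cos²(nx) dx = π/2; for n ≠ n', ∫_0^π sin(nx)sin(n'x) dx = ∫_0^π cos(nx)cos(n'x) dx = 0; and by product-to-sum, ∫_0^π sin(nx)cos(n'x) dx = ½∫_0^π [sin((n+n')x) + sin((n−n')x)] dx, which is 0 when n+n' is even and 2n/(n²−n'²) when n+n' is odd (it need not vanish on (0, π)). For the constant mode: ∫_0^π 1 dx = π, ∫_0^π cos(nx) dx = 0, ∫_0^π sin(nx) dx = (1−(−1)^n)/n.
  u² squared terms: (5)²·∫1 dx = 25·π = 25*π;  (-1)²·∫sin(2x)² dx = 1·π/2 = π/2.
  u² cross terms: 2·(5)·(-1)·∫1·sin(2x) dx = -10·(0) = 0.
  So ∫_0^π u² dx = 25*π + π/2 + 0 = 51*π/2.
  (u')² squared terms: (-2)²·∫cos(2x)² dx = 4·π/2 = 2*π.
  So ∫_0^π (u')² dx = 2*π.
||u||_{H^1}^2 = (51*π/2) + (2*π) = 55*π/2.


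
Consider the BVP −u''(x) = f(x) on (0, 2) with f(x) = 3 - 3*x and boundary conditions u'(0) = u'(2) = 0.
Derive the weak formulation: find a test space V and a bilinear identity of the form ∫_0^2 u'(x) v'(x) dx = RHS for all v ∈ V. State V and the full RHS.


V = H^1(0, 2) (no boundary constraint on v; u is determined up to an additive constant); weak form: ∫_0^2 u'v' dx = ∫_0^2 (3 - 3*x) v dx for all v ∈ V.

Multiply both sides by a test function v and integrate from 0 to 2:
  ∫_0^2 −u''(x) v(x) dx = ∫_0^2 f(x) v(x) dx.
Integrate the LHS by parts once:
  ∫_0^2 −u'' v dx = −[u'(x) v(x)]_0^2 + ∫_0^2 u'(x) v'(x) dx.
Thus ∫_0^2 u'(x) v'(x) dx = ∫_0^2 f(x) v(x) dx + [u'(x) v(x)]_0^2.
Choose V so that boundary terms are either known or forced to vanish.
u has homogeneous Neumann: u'(0) = u'(2) = 0. So [u' v]_0^2 = 0·v(2) − 0·v(0) = 0 for any v; take V = H^1(0, 2).
Weak formulation: find u (satisfying any essential BC) such that ∫_0^2 u'(x) v'(x) dx = ∫_0^2 f v dx for all v ∈ V (homogeneous Neumann, so boundary terms vanish).
Substituting f(x) = 3 - 3*x, the right-hand side is ∫_0^2 (3 - 3*x) v dx.
Compatibility check (pure Neumann): taking v ≡ 1 ∈ V gives 0 = ∫_0^2 f dx + (0) − (0), i.e. ∫_0^2 f dx must equal u'(0) − u'(2) = 0. Indeed ∫_0^2 (3 - 3*x) dx = 0, so the data are compatible. The solution is then unique only up to an additive constant (fix it e.g. by requiring ∫_0^2 u dx = 0).


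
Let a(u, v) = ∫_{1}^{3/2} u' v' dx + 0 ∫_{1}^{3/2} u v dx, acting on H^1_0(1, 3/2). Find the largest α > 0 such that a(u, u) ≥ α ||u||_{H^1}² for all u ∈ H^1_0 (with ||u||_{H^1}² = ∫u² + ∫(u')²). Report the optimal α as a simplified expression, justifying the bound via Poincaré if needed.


α = 4*π^2/(1 + 4*π^2)

Coercivity of a(·,·) on H^1_0(1, 3/2) means a(u, u) ≥ α ||u||_{H^1}² for every u ∈ H^1_0.
The interval has length L = 1/2, and Poincaré/coercivity depend only on L. Here a(u, u) = ∫(u')² + (0)·∫u².
Here c = 0, so a(u,u) = ∫(u')² alone. The condition a(u,u) ≥ α||u||_{H^1}² reads (1−α)∫(u')² ≥ (α−c)∫u². Any admissible α is ≤ 1 (rapidly oscillating u have ∫u²/∫(u')² → 0), and α = 1 would force 0 ≥ (1−c)∫u², impossible since c < 1; so 1−α > 0. By the sharp Poincaré inequality on H^1_0 of an interval of length L, ∫(u')² ≥ (π/L)²∫u² with equality for the first sine mode sin(π(x−x₀)/L) (x₀ the left endpoint), so the inequality holds for all u iff (1−α)(π/L)² ≥ α − c, i.e. α ≤ ((π/L)² + c)/((π/L)² + 1) = (1 + c(L/π)²)/(1 + (L/π)²). (Direct route, valid since c ≤ 0: Poincaré gives c∫u² ≥ c(L/π)²∫(u')², so a(u,u) ≥ (1 + c(L/π)²)∫(u')², while ||u||_{H^1}² ≤ (1 + (L/π)²)∫(u')²; dividing yields the same α.) With (π/L)² = 4*π^2 and c = 0, the largest admissible constant is α = ((π/L)² + c)/((π/L)² + 1).
Simplifying, α = 4*π^2/(1 + 4*π^2).


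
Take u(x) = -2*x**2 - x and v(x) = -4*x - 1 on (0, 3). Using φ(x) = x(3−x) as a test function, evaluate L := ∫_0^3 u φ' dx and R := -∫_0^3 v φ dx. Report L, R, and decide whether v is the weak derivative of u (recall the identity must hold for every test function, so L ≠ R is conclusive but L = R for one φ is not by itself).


LHS = 63/2, RHS = 63/2. Yes, v = u' weakly.

u(x) = -2*x**2 - x, classical derivative u'(x) = -4*x - 1.
φ(x) = x(3−x), so φ'(x) = 3 - 2*x.
Note φ(0) = φ(3) = 0, so the boundary term u·φ vanishes.
LHS = ∫_0^3 u(x) φ'(x) dx = ∫_0^3 (4*x^3 - 4*x^2 - 3*x) dx. Term by term:
  ∫_0^3 4*x^3 dx = 81;  ∫_0^3 -4*x^2 dx = -36;  ∫_0^3 -3*x dx = -27/2.
Sum: 81 − 36 − 27/2 = 63/2.
So LHS = 63/2.
∫_0^3 v(x) φ(x) dx = ∫_0^3 (4*x^3 - 11*x^2 - 3*x) dx. Term by term:
  ∫_0^3 4*x^3 dx = 81;  ∫_0^3 -11*x^2 dx = -99;  ∫_0^3 -3*x dx = -27/2.
Sum: 81 − 99 − 27/2 = -63/2.
So RHS = -∫_0^3 v(x) φ(x) dx = 63/2.
LHS = RHS, so the identity holds for this test φ.
Moreover u is smooth here and v(x) = u'(x) = -4*x - 1 pointwise, so the identity holds for every test function. Hence v is the weak derivative of u.


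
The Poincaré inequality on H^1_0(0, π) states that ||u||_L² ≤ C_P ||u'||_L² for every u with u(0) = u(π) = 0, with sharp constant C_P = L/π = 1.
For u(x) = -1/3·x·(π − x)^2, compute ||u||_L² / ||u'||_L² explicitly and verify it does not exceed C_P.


||u||_L² / ||u'||_L² = sqrt(14)*π/14 < C_P = 1.

u(x) = -1/3·x·(π − x)^2, so u'(x) = (π - 3*x)*(x - π)/3.
u(x) = -1/3·x·(π − x)^2 vanishes at x = 0 and x = π, so u ∈ H^1_0(0, π). Differentiate via the product rule and integrate the resulting polynomials term by term.
  ∫_0^π u² dx = ∫_0^π (x^6/9 - 4*π*x^5/9 + 2*π^2*x^4/3 - 4*π^3*x^3/9 + π^4*x^2/9) dx. Term by term:
    ∫_0^π x^6/9 dx = π^7/63;  ∫_0^π -4*π*x^5/9 dx = -2*π^7/27;  ∫_0^π 2*π^2*x^4/3 dx = 2*π^7/15;
    ∫_0^π -4*π^3*x^3/9 dx = -π^7/9;  ∫_0^π π^4*x^2/9 dx = π^7/27.
  Sum: π^7/63 − 2*π^7/27 + 2*π^7/15 − π^7/9 + π^7/27 = π^7/945.
  ∫_0^π (u')² dx = ∫_0^π (x^4 - 8*π*x^3/3 + 22*π^2*x^2/9 - 8*π^3*x/9 + π^4/9) dx. Term by term:
    ∫_0^π x^4 dx = π^5/5;  ∫_0^π -8*π*x^3/3 dx = -2*π^5/3;  ∫_0^π 22*π^2*x^2/9 dx = 22*π^5/27;
    ∫_0^π -8*π^3*x/9 dx = -4*π^5/9;  ∫_0^π π^4/9 dx = π^5/9.
  Sum: π^5/5 − 2*π^5/3 + 22*π^5/27 − 4*π^5/9 + π^5/9 = 2*π^5/135.
∫_0^π u² dx = π^7/945, so ||u||_L² = sqrt(105)*π^(7/2)/315.
∫_0^π (u')² dx = 2*π^5/135, so ||u'||_L² = sqrt(30)*π^(5/2)/45.
Ratio ||u||_L² / ||u'||_L² = sqrt(14)*π/14.
Sharp Poincaré constant on H^1_0(0, π) is C_P = L/π = 1, achieved by sin(x).
A polynomial bump cannot attain the sharp Poincaré constant (only the first sine eigenfunction does), so the ratio is strictly less than C_P, consistent with ||u||_L² ≤ C_P ||u'||_L².


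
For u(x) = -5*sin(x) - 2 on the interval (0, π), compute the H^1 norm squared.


||u||_{H^1(0,π)}^2 = 40 + 29*π

u'(x) = -5*cos(x).
Expand u² and (u')² and integrate term by term on (0, π), using: for integers n ≥ 1, ∫_0^π sin²(nx) dx = ∫_0^π cos²(nx) dx = π/2; for n ≠ n', ∫_0^π sin(nx)sin(n'x) dx = ∫_0^π cos(nx)cos(n'x) dx = 0; and by product-to-sum, ∫_0^π sin(nx)cos(n'x) dx = ½∫_0^π [sin((n+n')x) + sin((n−n')x)] dx, which is 0 when n+n' is even and 2n/(n²−n'²) when n+n' is odd (it need not vanish on (0, π)). For the constant mode: ∫_0^π 1 dx = π, ∫_0^π cos(nx) dx = 0, ∫_0^π sin(nx) dx = (1−(−1)^n)/n.
  u² squared terms: (-2)²·∫1 dx = 4·π = 4*π;  (-5)²·∫sin(x)² dx = 25·π/2 = 25*π/2.
  u² cross terms: 2·(-2)·(-5)·∫1·sin(x) dx = 20·(2) = 40.
  So ∫_0^π u² dx = 4*π + 25*π/2 + 40 = 40 + 33*π/2.
  (u')² squared terms: (-5)²·∫cos(x)² dx = 25·π/2 = 25*π/2.
  So ∫_0^π (u')² dx = 25*π/2.
||u||_{H^1}^2 = (40 + 33*π/2) + (25*π/2) = 40 + 29*π.


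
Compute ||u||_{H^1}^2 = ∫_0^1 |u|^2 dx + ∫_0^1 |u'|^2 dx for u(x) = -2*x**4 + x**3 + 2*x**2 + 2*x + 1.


||u||_{H^1}^2 = 5267/315

The H^1 norm (squared) on an interval (0, L) is
  ||u||_{H^1}^2 = ∫_0^L u(x)^2 dx + ∫_0^L u'(x)^2 dx.
Compute u'(x) = -8*x**3 + 3*x**2 + 4*x + 2.
Then u(x)^2 = 4*x**8 - 4*x**7 - 7*x**6 - 4*x**5 + 4*x**4 + 10*x**3 + 8*x**2 + 4*x + 1 and u'(x)^2 = 64*x**6 - 48*x**5 - 55*x**4 - 8*x**3 + 28*x**2 + 16*x + 4.
Integrate each monomial from 0 to 1 using ∫_0^1 c·x^n dx = c·1^(n+1)/(n+1):
  ∫_0^1 u(x)^2 dx = ∫_0^1 (4*x^8 - 4*x^7 - 7*x^6 - 4*x^5 + 4*x^4 + 10*x^3 + 8*x^2 + 4*x + 1) dx. Term by term:
    ∫_0^1 4*x^8 dx = 4/9;  ∫_0^1 -4*x^7 dx = -1/2;  ∫_0^1 -7*x^6 dx = -1;
    ∫_0^1 -4*x^5 dx = -2/3;  ∫_0^1 4*x^4 dx = 4/5;  ∫_0^1 10*x^3 dx = 5/2;
    ∫_0^1 8*x^2 dx = 8/3;  ∫_0^1 4*x dx = 2;  ∫_0^1 1 dx = 1.
  Sum: 4/9 − 1/2 − 1 − 2/3 + 4/5 + 5/2 + 8/3 + 2 + 1 = 326/45.
  ∫_0^1 u'(x)^2 dx = ∫_0^1 (64*x^6 - 48*x^5 - 55*x^4 - 8*x^3 + 28*x^2 + 16*x + 4) dx. Term by term:
    ∫_0^1 64*x^6 dx = 64/7;  ∫_0^1 -48*x^5 dx = -8;  ∫_0^1 -55*x^4 dx = -11;
    ∫_0^1 -8*x^3 dx = -2;  ∫_0^1 28*x^2 dx = 28/3;  ∫_0^1 16*x dx = 8;
    ∫_0^1 4 dx = 4.
  Sum: 64/7 − 8 − 11 − 2 + 28/3 + 8 + 4 = 199/21.
Adding: ||u||_{H^1}^2 = 326/45 + 199/21 = 5267/315.


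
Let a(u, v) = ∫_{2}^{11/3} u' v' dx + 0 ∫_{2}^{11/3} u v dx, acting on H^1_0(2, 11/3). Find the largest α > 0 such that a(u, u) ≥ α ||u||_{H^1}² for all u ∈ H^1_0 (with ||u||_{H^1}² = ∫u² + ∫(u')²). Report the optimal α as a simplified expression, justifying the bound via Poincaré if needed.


α = 9*π^2/(25 + 9*π^2)

Coercivity of a(·,·) on H^1_0(2, 11/3) means a(u, u) ≥ α ||u||_{H^1}² for every u ∈ H^1_0.
The interval has length L = 5/3, and Poincaré/coercivity depend only on L. Here a(u, u) = ∫(u')² + (0)·∫u².
Here c = 0, so a(u,u) = ∫(u')² alone. The condition a(u,u) ≥ α||u||_{H^1}² reads (1−α)∫(u')² ≥ (α−c)∫u². Any admissible α is ≤ 1 (rapidly oscillating u have ∫u²/∫(u')² → 0), and α = 1 would force 0 ≥ (1−c)∫u², impossible since c < 1; so 1−α > 0. By the sharp Poincaré inequality on H^1_0 of an interval of length L, ∫(u')² ≥ (π/L)²∫u² with equality for the first sine mode sin(π(x−x₀)/L) (x₀ the left endpoint), so the inequality holds for all u iff (1−α)(π/L)² ≥ α − c, i.e. α ≤ ((π/L)² + c)/((π/L)² + 1) = (1 + c(L/π)²)/(1 + (L/π)²). (Direct route, valid since c ≤ 0: Poincaré gives c∫u² ≥ c(L/π)²∫(u')², so a(u,u) ≥ (1 + c(L/π)²)∫(u')², while ||u||_{H^1}² ≤ (1 + (L/π)²)∫(u')²; dividing yields the same α.) With (π/L)² = 9*π^2/25 and c = 0, the largest admissible constant is α = ((π/L)² + c)/((π/L)² + 1).
Simplifying, α = 9*π^2/(25 + 9*π^2).


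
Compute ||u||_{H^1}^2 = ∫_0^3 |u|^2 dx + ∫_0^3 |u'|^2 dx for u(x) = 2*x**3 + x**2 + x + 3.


||u||_{H^1}^2 = 334587/70

The H^1 norm (squared) on an interval (0, L) is
  ||u||_{H^1}^2 = ∫_0^L u(x)^2 dx + ∫_0^L u'(x)^2 dx.
Compute u'(x) = 6*x**2 + 2*x + 1.
Then u(x)^2 = 4*x**6 + 4*x**5 + 5*x**4 + 14*x**3 + 7*x**2 + 6*x + 9 and u'(x)^2 = 36*x**4 + 24*x**3 + 16*x**2 + 4*x + 1.
Integrate each monomial from 0 to 3 using ∫_0^3 c·x^n dx = c·3^(n+1)/(n+1):
  ∫_0^3 u(x)^2 dx = ∫_0^3 (4*x^6 + 4*x^5 + 5*x^4 + 14*x^3 + 7*x^2 + 6*x + 9) dx. Term by term:
    ∫_0^3 4*x^6 dx = 8748/7;  ∫_0^3 4*x^5 dx = 486;  ∫_0^3 5*x^4 dx = 243;
    ∫_0^3 14*x^3 dx = 567/2;  ∫_0^3 7*x^2 dx = 63;  ∫_0^3 6*x dx = 27;
    ∫_0^3 9 dx = 27.
  Sum: 8748/7 + 486 + 243 + 567/2 + 63 + 27 + 27 = 33309/14.
  ∫_0^3 u'(x)^2 dx = ∫_0^3 (36*x^4 + 24*x^3 + 16*x^2 + 4*x + 1) dx. Term by term:
    ∫_0^3 36*x^4 dx = 8748/5;  ∫_0^3 24*x^3 dx = 486;  ∫_0^3 16*x^2 dx = 144;
    ∫_0^3 4*x dx = 18;  ∫_0^3 1 dx = 3.
  Sum: 8748/5 + 486 + 144 + 18 + 3 = 12003/5.
Adding: ||u||_{H^1}^2 = 33309/14 + 12003/5 = 334587/70.


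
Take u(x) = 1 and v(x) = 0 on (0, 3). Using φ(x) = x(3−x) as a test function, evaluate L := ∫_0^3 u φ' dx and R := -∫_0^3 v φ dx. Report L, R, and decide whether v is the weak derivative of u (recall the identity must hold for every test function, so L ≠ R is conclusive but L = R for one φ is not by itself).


LHS = 0, RHS = 0. Yes, v = u' weakly.

u(x) = 1, classical derivative u'(x) = 0.
φ(x) = x(3−x), so φ'(x) = 3 - 2*x.
Note φ(0) = φ(3) = 0, so the boundary term u·φ vanishes.
LHS = ∫_0^3 u(x) φ'(x) dx = ∫_0^3 (3 - 2*x) dx. Term by term:
  ∫_0^3 -2*x dx = -9;  ∫_0^3 3 dx = 9.
Sum: -9 + 9 = 0.
So LHS = 0.
∫_0^3 v(x) φ(x) dx = ∫_0^3 (0) dx. Term by term:
  ∫_0^3 0 dx = 0.
So RHS = -∫_0^3 v(x) φ(x) dx = 0.
LHS = RHS, so the identity holds for this test φ.
Moreover u is smooth here and v(x) = u'(x) = 0 pointwise, so the identity holds for every test function. Hence v is the weak derivative of u.


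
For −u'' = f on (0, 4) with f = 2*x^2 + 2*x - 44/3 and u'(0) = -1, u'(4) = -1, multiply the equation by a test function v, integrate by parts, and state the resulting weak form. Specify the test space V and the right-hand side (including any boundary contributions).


V = H^1(0, 4) (v unrestricted at boundary; u is determined up to an additive constant); weak form: ∫_0^4 u'v' dx = ∫_0^4 (2*x^2 + 2*x - 44/3) v dx − v(4) + v(0) for all v ∈ V.

Multiply both sides by a test function v and integrate from 0 to 4:
  ∫_0^4 −u''(x) v(x) dx = ∫_0^4 f(x) v(x) dx.
Integrate the LHS by parts once:
  ∫_0^4 −u'' v dx = −[u'(x) v(x)]_0^4 + ∫_0^4 u'(x) v'(x) dx.
Thus ∫_0^4 u'(x) v'(x) dx = ∫_0^4 f(x) v(x) dx + [u'(x) v(x)]_0^4.
Choose V so that boundary terms are either known or forced to vanish.
u has inhomogeneous Neumann u'(0) = -1, u'(4) = -1. [u' v]_0^4 = (-1)·v(4) − (-1)·v(0) = − v(4) + v(0). Take V = H^1(0, 4); boundary term becomes part of RHS.
Weak formulation: find u (satisfying any essential BC) such that ∫_0^4 u'(x) v'(x) dx = ∫_0^4 f v dx − v(4) + v(0) for all v ∈ V (Neumann data are natural BCs: they enter the RHS as boundary terms).
Substituting f(x) = 2*x^2 + 2*x - 44/3, the right-hand side is ∫_0^4 (2*x^2 + 2*x - 44/3) v dx − v(4) + v(0).
Compatibility check (pure Neumann): taking v ≡ 1 ∈ V gives 0 = ∫_0^4 f dx + (-1) − (-1), i.e. ∫_0^4 f dx must equal u'(0) − u'(4) = 0. Indeed ∫_0^4 (2*x^2 + 2*x - 44/3) dx = 0, so the data are compatible. The solution is then unique only up to an additive constant (fix it e.g. by requiring ∫_0^4 u dx = 0).


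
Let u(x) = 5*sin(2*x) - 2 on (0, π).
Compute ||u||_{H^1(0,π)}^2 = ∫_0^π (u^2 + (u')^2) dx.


||u||_{H^1(0,π)}^2 = 133*π/2

u'(x) = 10*cos(2*x).
Expand u² and (u')² and integrate term by term on (0, π), using: for integers n ≥ 1, ∫_0^π sin²(nx) dx = ∫_0^π cos²(nx) dx = π/2; for n ≠ n', ∫_0^π sin(nx)sin(n'x) dx = ∫_0^π cos(nx)cos(n'x) dx = 0; and by product-to-sum, ∫_0^π sin(nx)cos(n'x) dx = ½∫_0^π [sin((n+n')x) + sin((n−n')x)] dx, which is 0 when n+n' is even and 2n/(n²−n'²) when n+n' is odd (it need not vanish on (0, π)). For the constant mode: ∫_0^π 1 dx = π, ∫_0^π cos(nx) dx = 0, ∫_0^π sin(nx) dx = (1−(−1)^n)/n.
  u² squared terms: (-2)²·∫1 dx = 4·π = 4*π;  (5)²·∫sin(2x)² dx = 25·π/2 = 25*π/2.
  u² cross terms: 2·(-2)·(5)·∫1·sin(2x) dx = -20·(0) = 0.
  So ∫_0^π u² dx = 4*π + 25*π/2 + 0 = 33*π/2.
  (u')² squared terms: (10)²·∫cos(2x)² dx = 100·π/2 = 50*π.
  So ∫_0^π (u')² dx = 50*π.
||u||_{H^1}^2 = (33*π/2) + (50*π) = 133*π/2.


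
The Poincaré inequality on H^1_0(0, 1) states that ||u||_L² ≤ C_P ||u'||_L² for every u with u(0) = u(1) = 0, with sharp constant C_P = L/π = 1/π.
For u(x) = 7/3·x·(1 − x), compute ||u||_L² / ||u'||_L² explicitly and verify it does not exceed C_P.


||u||_L² / ||u'||_L² = sqrt(10)/10 < C_P = 1/π.

u(x) = 7/3·x·(1 − x), so u'(x) = 7/3 - 14*x/3.
u(x) = 7/3·x·(1 − x) vanishes at x = 0 and x = 1, so u ∈ H^1_0(0, 1). Differentiate via the product rule and integrate the resulting polynomials term by term.
  ∫_0^1 u² dx = ∫_0^1 (49*x^4/9 - 98*x^3/9 + 49*x^2/9) dx. Term by term:
    ∫_0^1 49*x^4/9 dx = 49/45;  ∫_0^1 -98*x^3/9 dx = -49/18;  ∫_0^1 49*x^2/9 dx = 49/27.
  Sum: 49/45 − 49/18 + 49/27 = 49/270.
  ∫_0^1 (u')² dx = ∫_0^1 (196*x^2/9 - 196*x/9 + 49/9) dx. Term by term:
    ∫_0^1 196*x^2/9 dx = 196/27;  ∫_0^1 -196*x/9 dx = -98/9;  ∫_0^1 49/9 dx = 49/9.
  Sum: 196/27 − 98/9 + 49/9 = 49/27.
∫_0^1 u² dx = 49/270, so ||u||_L² = 7*sqrt(30)/90.
∫_0^1 (u')² dx = 49/27, so ||u'||_L² = 7*sqrt(3)/9.
Ratio ||u||_L² / ||u'||_L² = sqrt(10)/10.
Sharp Poincaré constant on H^1_0(0, 1) is C_P = L/π = 1/π, achieved by sin(π·x).
A polynomial bump cannot attain the sharp Poincaré constant (only the first sine eigenfunction does), so the ratio is strictly less than C_P, consistent with ||u||_L² ≤ C_P ||u'||_L².


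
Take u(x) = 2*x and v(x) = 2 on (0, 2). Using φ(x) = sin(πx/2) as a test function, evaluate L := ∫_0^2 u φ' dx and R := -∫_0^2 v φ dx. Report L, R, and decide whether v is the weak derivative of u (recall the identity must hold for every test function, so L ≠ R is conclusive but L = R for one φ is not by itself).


LHS = -8/π, RHS = -8/π. Yes, v = u' weakly.

u(x) = 2*x, classical derivative u'(x) = 2.
φ(x) = sin(πx/2), so φ'(x) = π*cos(π*x/2)/2.
Note φ(0) = φ(2) = 0, so the boundary term u·φ vanishes.
LHS = ∫_0^2 u(x) φ'(x) dx = ∫_0^2 (π*x*cos(π*x/2)) dx. Term by term:
  ∫_0^2 π*x*cos(π*x/2) dx = -8/π.
So LHS = -8/π.
∫_0^2 v(x) φ(x) dx = ∫_0^2 (2*sin(π*x/2)) dx. Term by term:
  ∫_0^2 2*sin(π*x/2) dx = 8/π.
So RHS = -∫_0^2 v(x) φ(x) dx = -8/π.
LHS = RHS, so the identity holds for this test φ.
Moreover u is smooth here and v(x) = u'(x) = 2 pointwise, so the identity holds for every test function. Hence v is the weak derivative of u.


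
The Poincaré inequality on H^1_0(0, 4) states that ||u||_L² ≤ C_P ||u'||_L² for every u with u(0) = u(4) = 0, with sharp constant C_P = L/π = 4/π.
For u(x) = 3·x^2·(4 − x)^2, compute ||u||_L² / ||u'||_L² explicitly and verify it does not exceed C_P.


||u||_L² / ||u'||_L² = 2*sqrt(3)/3 < C_P = 4/π.

u(x) = 3·x^2·(4 − x)^2, so u'(x) = 12*x*(x - 4)*(x - 2).
u(x) = 3·x^2·(4 − x)^2 vanishes at x = 0 and x = 4, so u ∈ H^1_0(0, 4). Differentiate via the product rule and integrate the resulting polynomials term by term.
  ∫_0^4 u² dx = ∫_0^4 (9*x^8 - 144*x^7 + 864*x^6 - 2304*x^5 + 2304*x^4) dx. Term by term:
    ∫_0^4 9*x^8 dx = 262144;  ∫_0^4 -144*x^7 dx = -1179648;  ∫_0^4 864*x^6 dx = 14155776/7;
    ∫_0^4 -2304*x^5 dx = -1572864;  ∫_0^4 2304*x^4 dx = 2359296/5.
  Sum: 262144 − 1179648 + 14155776/7 − 1572864 + 2359296/5 = 131072/35.
  ∫_0^4 (u')² dx = ∫_0^4 (144*x^6 - 1728*x^5 + 7488*x^4 - 13824*x^3 + 9216*x^2) dx. Term by term:
    ∫_0^4 144*x^6 dx = 2359296/7;  ∫_0^4 -1728*x^5 dx = -1179648;  ∫_0^4 7488*x^4 dx = 7667712/5;
    ∫_0^4 -13824*x^3 dx = -884736;  ∫_0^4 9216*x^2 dx = 196608.
  Sum: 2359296/7 − 1179648 + 7667712/5 − 884736 + 196608 = 98304/35.
∫_0^4 u² dx = 131072/35, so ||u||_L² = 256*sqrt(70)/35.
∫_0^4 (u')² dx = 98304/35, so ||u'||_L² = 128*sqrt(210)/35.
Ratio ||u||_L² / ||u'||_L² = 2*sqrt(3)/3.
Sharp Poincaré constant on H^1_0(0, 4) is C_P = L/π = 4/π, achieved by sin(π/4·x).
A polynomial bump cannot attain the sharp Poincaré constant (only the first sine eigenfunction does), so the ratio is strictly less than C_P, consistent with ||u||_L² ≤ C_P ||u'||_L².


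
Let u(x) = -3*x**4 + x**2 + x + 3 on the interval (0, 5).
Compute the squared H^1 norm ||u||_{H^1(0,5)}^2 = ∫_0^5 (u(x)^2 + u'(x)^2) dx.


||u||_{H^1}^2 = 144238475/42

The H^1 norm (squared) on an interval (0, L) is
  ||u||_{H^1}^2 = ∫_0^L u(x)^2 dx + ∫_0^L u'(x)^2 dx.
Compute u'(x) = -12*x**3 + 2*x + 1.
Then u(x)^2 = 9*x**8 - 6*x**6 - 6*x**5 - 17*x**4 + 2*x**3 + 7*x**2 + 6*x + 9 and u'(x)^2 = 144*x**6 - 48*x**4 - 24*x**3 + 4*x**2 + 4*x + 1.
Integrate each monomial from 0 to 5 using ∫_0^5 c·x^n dx = c·5^(n+1)/(n+1):
  ∫_0^5 u(x)^2 dx = ∫_0^5 (9*x^8 - 6*x^6 - 6*x^5 - 17*x^4 + 2*x^3 + 7*x^2 + 6*x + 9) dx. Term by term:
    ∫_0^5 9*x^8 dx = 1953125;  ∫_0^5 -6*x^6 dx = -468750/7;  ∫_0^5 -6*x^5 dx = -15625;
    ∫_0^5 -17*x^4 dx = -10625;  ∫_0^5 2*x^3 dx = 625/2;  ∫_0^5 7*x^2 dx = 875/3;
    ∫_0^5 6*x dx = 75;  ∫_0^5 9 dx = 45.
  Sum: 1953125 − 468750/7 − 15625 − 10625 + 625/2 + 875/3 + 75 + 45 = 78146665/42.
  ∫_0^5 u'(x)^2 dx = ∫_0^5 (144*x^6 - 48*x^4 - 24*x^3 + 4*x^2 + 4*x + 1) dx. Term by term:
    ∫_0^5 144*x^6 dx = 11250000/7;  ∫_0^5 -48*x^4 dx = -30000;  ∫_0^5 -24*x^3 dx = -3750;
    ∫_0^5 4*x^2 dx = 500/3;  ∫_0^5 4*x dx = 50;  ∫_0^5 1 dx = 5.
  Sum: 11250000/7 − 30000 − 3750 + 500/3 + 50 + 5 = 33045905/21.
Adding: ||u||_{H^1}^2 = 78146665/42 + 33045905/21 = 144238475/42.


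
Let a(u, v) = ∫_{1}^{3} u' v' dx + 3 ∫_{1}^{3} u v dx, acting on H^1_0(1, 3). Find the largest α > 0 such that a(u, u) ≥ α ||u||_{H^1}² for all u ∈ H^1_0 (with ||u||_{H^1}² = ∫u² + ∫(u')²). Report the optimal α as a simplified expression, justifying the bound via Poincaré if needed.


α = 1

Coercivity of a(·,·) on H^1_0(1, 3) means a(u, u) ≥ α ||u||_{H^1}² for every u ∈ H^1_0.
The interval has length L = 2, and Poincaré/coercivity depend only on L. Here a(u, u) = ∫(u')² + (3)·∫u².
Here c = 3 ≥ 1, so a(u,u) = ∫(u')² + c∫u² ≥ ∫(u')² + ∫u² = ||u||_{H^1}², i.e. α = 1 works. No larger α is possible: a(u,u) ≥ α||u||_{H^1}² means (1−α)∫(u')² ≥ (α−c)∫u², and for the modes u_n = sin(nπ(x−x₀)/L) (x₀ the left endpoint) one has ∫u_n²/∫(u_n')² = (L/(nπ))² → 0, so a(u_n,u_n)/||u_n||_{H^1}² → 1. Hence the optimal constant is α = 1.
Therefore α = 1.


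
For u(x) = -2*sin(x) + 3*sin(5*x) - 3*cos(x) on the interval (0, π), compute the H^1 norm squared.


||u||_{H^1(0,π)}^2 = 130*π

u'(x) = 3*sin(x) - 2*cos(x) + 15*cos(5*x).
Expand u² and (u')² and integrate term by term on (0, π), using: for integers n ≥ 1, ∫_0^π sin²(nx) dx = ∫_0^π cos²(nx) dx = π/2; for n ≠ n', ∫_0^π sin(nx)sin(n'x) dx = ∫_0^π cos(nx)cos(n'x) dx = 0; and by product-to-sum, ∫_0^π sin(nx)cos(n'x) dx = ½∫_0^π [sin((n+n')x) + sin((n−n')x)] dx, which is 0 when n+n' is even and 2n/(n²−n'²) when n+n' is odd (it need not vanish on (0, π)).
  u² squared terms: (-3)²·∫cos(x)² dx = 9·π/2 = 9*π/2;  (-2)²·∫sin(x)² dx = 4·π/2 = 2*π;  (3)²·∫sin(5x)² dx = 9·π/2 = 9*π/2.
  u² cross terms: 2·(-3)·(-2)·∫cos(x)·sin(x) dx = 12·(0) = 0;  2·(-3)·(3)·∫cos(x)·sin(5x) dx = -18·(0) = 0;  2·(-2)·(3)·∫sin(x)·sin(5x) dx = -12·(0) = 0.
  So ∫_0^π u² dx = 9*π/2 + 2*π + 9*π/2 + 0 + 0 + 0 = 11*π.
  (u')² squared terms: (-2)²·∫cos(x)² dx = 4·π/2 = 2*π;  (3)²·∫sin(x)² dx = 9·π/2 = 9*π/2;  (15)²·∫cos(5x)² dx = 225·π/2 = 225*π/2.
  (u')² cross terms: 2·(-2)·(3)·∫cos(x)·sin(x) dx = -12·(0) = 0;  2·(-2)·(15)·∫cos(x)·cos(5x) dx = -60·(0) = 0;  2·(3)·(15)·∫sin(x)·cos(5x) dx = 90·(0) = 0.
  So ∫_0^π (u')² dx = 2*π + 9*π/2 + 225*π/2 + 0 + 0 + 0 = 119*π.
||u||_{H^1}^2 = (11*π) + (119*π) = 130*π.


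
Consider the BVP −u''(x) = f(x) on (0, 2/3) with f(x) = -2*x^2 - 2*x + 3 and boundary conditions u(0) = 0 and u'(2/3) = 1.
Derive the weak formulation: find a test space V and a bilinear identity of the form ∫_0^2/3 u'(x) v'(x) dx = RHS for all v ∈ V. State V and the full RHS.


V = {v ∈ H^1(0, 2/3) : v(0) = 0} (test functions vanish at x = 0 where u is specified); weak form: ∫_0^2/3 u'v' dx = ∫_0^2/3 (-2*x^2 - 2*x + 3) v dx + v(2/3) for all v ∈ V.

Multiply both sides by a test function v and integrate from 0 to 2/3:
  ∫_0^2/3 −u''(x) v(x) dx = ∫_0^2/3 f(x) v(x) dx.
Integrate the LHS by parts once:
  ∫_0^2/3 −u'' v dx = −[u'(x) v(x)]_0^2/3 + ∫_0^2/3 u'(x) v'(x) dx.
Thus ∫_0^2/3 u'(x) v'(x) dx = ∫_0^2/3 f(x) v(x) dx + [u'(x) v(x)]_0^2/3.
Choose V so that boundary terms are either known or forced to vanish.
Mixed BC: u(0) = 0 (Dirichlet) and u'(2/3) = 1 (Neumann). Define V = {v ∈ H^1(0, 2/3) : v(0) = 0}. Then [u' v]_0^2/3 = u'(2/3)·v(2/3) − u'(0)·0 = v(2/3).
Weak formulation: find u (satisfying any essential BC) such that ∫_0^2/3 u'(x) v'(x) dx = ∫_0^2/3 f v dx + v(2/3) for all v ∈ V (Dirichlet at 0 absorbed into V; Neumann datum at x = 2/3 contributes the boundary term).
Substituting f(x) = -2*x^2 - 2*x + 3, the right-hand side is ∫_0^2/3 (-2*x^2 - 2*x + 3) v dx + v(2/3).


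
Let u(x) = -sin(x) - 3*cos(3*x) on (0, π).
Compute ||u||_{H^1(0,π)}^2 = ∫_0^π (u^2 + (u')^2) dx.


||u||_{H^1(0,π)}^2 = 46*π

u'(x) = 9*sin(3*x) - cos(x).
Expand u² and (u')² and integrate term by term on (0, π), using: for integers n ≥ 1, ∫_0^π sin²(nx) dx = ∫_0^π cos²(nx) dx = π/2; for n ≠ n', ∫_0^π sin(nx)sin(n'x) dx = ∫_0^π cos(nx)cos(n'x) dx = 0; and by product-to-sum, ∫_0^π sin(nx)cos(n'x) dx = ½∫_0^π [sin((n+n')x) + sin((n−n')x)] dx, which is 0 when n+n' is even and 2n/(n²−n'²) when n+n' is odd (it need not vanish on (0, π)).
  u² squared terms: (-1)²·∫sin(x)² dx = 1·π/2 = π/2;  (-3)²·∫cos(3x)² dx = 9·π/2 = 9*π/2.
  u² cross terms: 2·(-1)·(-3)·∫sin(x)·cos(3x) dx = 6·(0) = 0.
  So ∫_0^π u² dx = π/2 + 9*π/2 + 0 = 5*π.
  (u')² squared terms: (-1)²·∫cos(x)² dx = 1·π/2 = π/2;  (9)²·∫sin(3x)² dx = 81·π/2 = 81*π/2.
  (u')² cross terms: 2·(-1)·(9)·∫cos(x)·sin(3x) dx = -18·(0) = 0.
  So ∫_0^π (u')² dx = π/2 + 81*π/2 + 0 = 41*π.
||u||_{H^1}^2 = (5*π) + (41*π) = 46*π.


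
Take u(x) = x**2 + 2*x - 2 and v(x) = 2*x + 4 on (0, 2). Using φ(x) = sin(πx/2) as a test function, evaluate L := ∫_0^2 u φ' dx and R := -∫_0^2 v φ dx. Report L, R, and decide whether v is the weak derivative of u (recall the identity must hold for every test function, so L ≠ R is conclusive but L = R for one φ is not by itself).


LHS = -16/π, RHS = -24/π. No, v is not the weak derivative of u.

u(x) = x**2 + 2*x - 2, classical derivative u'(x) = 2*x + 2.
φ(x) = sin(πx/2), so φ'(x) = π*cos(π*x/2)/2.
Note φ(0) = φ(2) = 0, so the boundary term u·φ vanishes.
LHS = ∫_0^2 u(x) φ'(x) dx = ∫_0^2 (π*x^2*cos(π*x/2)/2 + π*x*cos(π*x/2) - π*cos(π*x/2)) dx. Term by term:
  ∫_0^2 -π*cos(π*x/2) dx = 0;  ∫_0^2 π*x*cos(π*x/2) dx = -8/π;  ∫_0^2 π*x^2*cos(π*x/2)/2 dx = -8/π.
Sum: 0 − 8/π − 8/π = -16/π.
So LHS = -16/π.
∫_0^2 v(x) φ(x) dx = ∫_0^2 (2*x*sin(π*x/2) + 4*sin(π*x/2)) dx. Term by term:
  ∫_0^2 4*sin(π*x/2) dx = 16/π;  ∫_0^2 2*x*sin(π*x/2) dx = 8/π.
Sum: 16/π + 8/π = 24/π.
So RHS = -∫_0^2 v(x) φ(x) dx = -24/π.
LHS − RHS = 8/π ≠ 0, so the identity fails.
(For a valid weak derivative the identity must hold for EVERY test function, in particular this one. The failure shows v is NOT the weak derivative of u.)
Correct weak derivative would be u'(x) = 2*x + 2.


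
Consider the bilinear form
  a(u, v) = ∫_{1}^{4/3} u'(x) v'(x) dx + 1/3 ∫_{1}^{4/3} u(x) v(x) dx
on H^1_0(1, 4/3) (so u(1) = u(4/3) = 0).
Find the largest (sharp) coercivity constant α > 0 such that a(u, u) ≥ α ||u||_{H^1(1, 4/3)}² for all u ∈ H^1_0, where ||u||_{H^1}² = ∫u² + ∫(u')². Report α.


α = (1 + 27*π^2)/(3*(1 + 9*π^2))

Coercivity of a(·,·) on H^1_0(1, 4/3) means a(u, u) ≥ α ||u||_{H^1}² for every u ∈ H^1_0.
The interval has length L = 1/3, and Poincaré/coercivity depend only on L. Here a(u, u) = ∫(u')² + (1/3)·∫u².
Here 0 < c = 1/3 < 1. The condition a(u,u) ≥ α||u||_{H^1}² reads (1−α)∫(u')² ≥ (α−c)∫u². Any admissible α is ≤ 1 (rapidly oscillating u have ∫u²/∫(u')² → 0), and α = 1 would force 0 ≥ (1−c)∫u², impossible since c < 1; so 1−α > 0. By the sharp Poincaré inequality on H^1_0 of an interval of length L, ∫(u')² ≥ (π/L)²∫u² with equality for the first sine mode sin(π(x−x₀)/L) (x₀ the left endpoint), so the inequality holds for all u iff (1−α)(π/L)² ≥ α − c, i.e. α ≤ ((π/L)² + c)/((π/L)² + 1) = (1 + c(L/π)²)/(1 + (L/π)²). With (π/L)² = 9*π^2 and c = 1/3, the largest admissible constant is α = ((π/L)² + c)/((π/L)² + 1).
Simplifying, α = (1 + 27*π^2)/(3*(1 + 9*π^2)).


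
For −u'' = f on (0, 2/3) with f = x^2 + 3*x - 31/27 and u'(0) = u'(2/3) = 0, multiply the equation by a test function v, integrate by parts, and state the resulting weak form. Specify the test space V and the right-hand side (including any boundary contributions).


V = H^1(0, 2/3) (no boundary constraint on v; u is determined up to an additive constant); weak form: ∫_0^2/3 u'v' dx = ∫_0^2/3 (x^2 + 3*x - 31/27) v dx for all v ∈ V.

Multiply both sides by a test function v and integrate from 0 to 2/3:
  ∫_0^2/3 −u''(x) v(x) dx = ∫_0^2/3 f(x) v(x) dx.
Integrate the LHS by parts once:
  ∫_0^2/3 −u'' v dx = −[u'(x) v(x)]_0^2/3 + ∫_0^2/3 u'(x) v'(x) dx.
Thus ∫_0^2/3 u'(x) v'(x) dx = ∫_0^2/3 f(x) v(x) dx + [u'(x) v(x)]_0^2/3.
Choose V so that boundary terms are either known or forced to vanish.
u has homogeneous Neumann: u'(0) = u'(2/3) = 0. So [u' v]_0^2/3 = 0·v(2/3) − 0·v(0) = 0 for any v; take V = H^1(0, 2/3).
Weak formulation: find u (satisfying any essential BC) such that ∫_0^2/3 u'(x) v'(x) dx = ∫_0^2/3 f v dx for all v ∈ V (homogeneous Neumann, so boundary terms vanish).
Substituting f(x) = x^2 + 3*x - 31/27, the right-hand side is ∫_0^2/3 (x^2 + 3*x - 31/27) v dx.
Compatibility check (pure Neumann): taking v ≡ 1 ∈ V gives 0 = ∫_0^2/3 f dx + (0) − (0), i.e. ∫_0^2/3 f dx must equal u'(0) − u'(2/3) = 0. Indeed ∫_0^2/3 (x^2 + 3*x - 31/27) dx = 0, so the data are compatible. The solution is then unique only up to an additive constant (fix it e.g. by requiring ∫_0^2/3 u dx = 0).


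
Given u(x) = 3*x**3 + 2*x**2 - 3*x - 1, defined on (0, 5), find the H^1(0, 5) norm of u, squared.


||u||_{H^1}^2 = 2526425/14

The H^1 norm (squared) on an interval (0, L) is
  ||u||_{H^1}^2 = ∫_0^L u(x)^2 dx + ∫_0^L u'(x)^2 dx.
Compute u'(x) = 9*x**2 + 4*x - 3.
Then u(x)^2 = 9*x**6 + 12*x**5 - 14*x**4 - 18*x**3 + 5*x**2 + 6*x + 1 and u'(x)^2 = 81*x**4 + 72*x**3 - 38*x**2 - 24*x + 9.
Integrate each monomial from 0 to 5 using ∫_0^5 c·x^n dx = c·5^(n+1)/(n+1):
  ∫_0^5 u(x)^2 dx = ∫_0^5 (9*x^6 + 12*x^5 - 14*x^4 - 18*x^3 + 5*x^2 + 6*x + 1) dx. Term by term:
    ∫_0^5 9*x^6 dx = 703125/7;  ∫_0^5 12*x^5 dx = 31250;  ∫_0^5 -14*x^4 dx = -8750;
    ∫_0^5 -18*x^3 dx = -5625/2;  ∫_0^5 5*x^2 dx = 625/3;  ∫_0^5 6*x dx = 75;
    ∫_0^5 1 dx = 5.
  Sum: 703125/7 + 31250 − 8750 − 5625/2 + 625/3 + 75 + 5 = 5057735/42.
  ∫_0^5 u'(x)^2 dx = ∫_0^5 (81*x^4 + 72*x^3 - 38*x^2 - 24*x + 9) dx. Term by term:
    ∫_0^5 81*x^4 dx = 50625;  ∫_0^5 72*x^3 dx = 11250;  ∫_0^5 -38*x^2 dx = -4750/3;
    ∫_0^5 -24*x dx = -300;  ∫_0^5 9 dx = 45.
  Sum: 50625 + 11250 − 4750/3 − 300 + 45 = 180110/3.
Adding: ||u||_{H^1}^2 = 5057735/42 + 180110/3 = 2526425/14.


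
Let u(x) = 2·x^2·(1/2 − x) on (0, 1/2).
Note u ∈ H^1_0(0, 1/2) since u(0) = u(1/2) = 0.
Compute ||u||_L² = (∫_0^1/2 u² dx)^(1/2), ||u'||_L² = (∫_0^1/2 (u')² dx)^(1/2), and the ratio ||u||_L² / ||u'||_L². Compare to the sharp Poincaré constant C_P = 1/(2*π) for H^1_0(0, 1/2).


||u||_L² / ||u'||_L² = sqrt(14)/28 < C_P = 1/(2*π).

u(x) = 2·x^2·(1/2 − x), so u'(x) = 2*x*(1 - 3*x).
u(x) = 2·x^2·(1/2 − x) vanishes at x = 0 and x = 1/2, so u ∈ H^1_0(0, 1/2). Differentiate via the product rule and integrate the resulting polynomials term by term.
  ∫_0^1/2 u² dx = ∫_0^1/2 (4*x^6 - 4*x^5 + x^4) dx. Term by term:
    ∫_0^1/2 4*x^6 dx = 1/224;  ∫_0^1/2 -4*x^5 dx = -1/96;  ∫_0^1/2 x^4 dx = 1/160.
  Sum: 1/224 − 1/96 + 1/160 = 1/3360.
  ∫_0^1/2 (u')² dx = ∫_0^1/2 (36*x^4 - 24*x^3 + 4*x^2) dx. Term by term:
    ∫_0^1/2 36*x^4 dx = 9/40;  ∫_0^1/2 -24*x^3 dx = -3/8;  ∫_0^1/2 4*x^2 dx = 1/6.
  Sum: 9/40 − 3/8 + 1/6 = 1/60.
∫_0^1/2 u² dx = 1/3360, so ||u||_L² = sqrt(210)/840.
∫_0^1/2 (u')² dx = 1/60, so ||u'||_L² = sqrt(15)/30.
Ratio ||u||_L² / ||u'||_L² = sqrt(14)/28.
Sharp Poincaré constant on H^1_0(0, 1/2) is C_P = L/π = 1/(2*π), achieved by sin(2*π·x).
A polynomial bump cannot attain the sharp Poincaré constant (only the first sine eigenfunction does), so the ratio is strictly less than C_P, consistent with ||u||_L² ≤ C_P ||u'||_L².


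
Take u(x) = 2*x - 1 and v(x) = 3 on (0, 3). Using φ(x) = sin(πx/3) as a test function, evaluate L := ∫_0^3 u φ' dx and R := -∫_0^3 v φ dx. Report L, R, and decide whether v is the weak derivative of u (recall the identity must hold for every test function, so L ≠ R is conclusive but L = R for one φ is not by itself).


LHS = -12/π, RHS = -18/π. No, v is not the weak derivative of u.

u(x) = 2*x - 1, classical derivative u'(x) = 2.
φ(x) = sin(πx/3), so φ'(x) = π*cos(π*x/3)/3.
Note φ(0) = φ(3) = 0, so the boundary term u·φ vanishes.
LHS = ∫_0^3 u(x) φ'(x) dx = ∫_0^3 (2*π*x*cos(π*x/3)/3 - π*cos(π*x/3)/3) dx. Term by term:
  ∫_0^3 -π*cos(π*x/3)/3 dx = 0;  ∫_0^3 2*π*x*cos(π*x/3)/3 dx = -12/π.
Sum: 0 − 12/π = -12/π.
So LHS = -12/π.
∫_0^3 v(x) φ(x) dx = ∫_0^3 (3*sin(π*x/3)) dx. Term by term:
  ∫_0^3 3*sin(π*x/3) dx = 18/π.
So RHS = -∫_0^3 v(x) φ(x) dx = -18/π.
LHS − RHS = 6/π ≠ 0, so the identity fails.
(For a valid weak derivative the identity must hold for EVERY test function, in particular this one. The failure shows v is NOT the weak derivative of u.)
Correct weak derivative would be u'(x) = 2.


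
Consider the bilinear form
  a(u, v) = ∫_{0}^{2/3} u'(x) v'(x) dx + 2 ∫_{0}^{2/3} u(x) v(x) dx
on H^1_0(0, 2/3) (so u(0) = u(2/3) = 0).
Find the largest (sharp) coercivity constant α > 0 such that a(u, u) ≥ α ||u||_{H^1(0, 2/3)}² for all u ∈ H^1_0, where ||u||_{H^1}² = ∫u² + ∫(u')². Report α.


α = 1

Coercivity of a(·,·) on H^1_0(0, 2/3) means a(u, u) ≥ α ||u||_{H^1}² for every u ∈ H^1_0.
The interval has length L = 2/3, and Poincaré/coercivity depend only on L. Here a(u, u) = ∫(u')² + (2)·∫u².
Here c = 2 ≥ 1, so a(u,u) = ∫(u')² + c∫u² ≥ ∫(u')² + ∫u² = ||u||_{H^1}², i.e. α = 1 works. No larger α is possible: a(u,u) ≥ α||u||_{H^1}² means (1−α)∫(u')² ≥ (α−c)∫u², and for the modes u_n = sin(nπ(x−x₀)/L) (x₀ the left endpoint) one has ∫u_n²/∫(u_n')² = (L/(nπ))² → 0, so a(u_n,u_n)/||u_n||_{H^1}² → 1. Hence the optimal constant is α = 1.
Therefore α = 1.


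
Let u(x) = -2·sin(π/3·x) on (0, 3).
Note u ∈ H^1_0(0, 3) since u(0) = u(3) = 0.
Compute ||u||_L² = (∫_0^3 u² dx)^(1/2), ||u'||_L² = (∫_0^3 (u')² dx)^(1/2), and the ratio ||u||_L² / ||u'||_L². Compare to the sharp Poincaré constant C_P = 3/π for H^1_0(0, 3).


||u||_L² / ||u'||_L² = 3/π = C_P.

u(x) = -2·sin(π/3·x), so u'(x) = -2*π*cos(π*x/3)/3.
Writing u(x) = A·sin(kπx/L) with A = -2 and k = 1, use ∫_0^L sin²(kπx/L) dx = L/2 and ∫_0^L cos²(kπx/L) dx = L/2.
u² = 4·sin²(π/3·x) and (u')² = 4*π^2/9·cos²(π/3·x), and each of sin², cos² integrates to L/2 = 3/2 over (0, 3).
∫_0^3 u² dx = 6, so ||u||_L² = sqrt(6).
∫_0^3 (u')² dx = 2*π^2/3, so ||u'||_L² = sqrt(6)*π/3.
Ratio ||u||_L² / ||u'||_L² = 3/π.
Sharp Poincaré constant on H^1_0(0, 3) is C_P = L/π = 3/π, achieved by sin(π/3·x).
This is the k = 1 eigenfunction (up to amplitude), so the ratio equals the sharp Poincaré constant exactly.


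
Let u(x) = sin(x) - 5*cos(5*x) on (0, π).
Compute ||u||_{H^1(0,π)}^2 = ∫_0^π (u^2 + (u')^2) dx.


||u||_{H^1(0,π)}^2 = 326*π

u'(x) = 25*sin(5*x) + cos(x).
Expand u² and (u')² and integrate term by term on (0, π), using: for integers n ≥ 1, ∫_0^π sin²(nx) dx = ∫_0^π cos²(nx) dx = π/2; for n ≠ n', ∫_0^π sin(nx)sin(n'x) dx = ∫_0^π cos(nx)cos(n'x) dx = 0; and by product-to-sum, ∫_0^π sin(nx)cos(n'x) dx = ½∫_0^π [sin((n+n')x) + sin((n−n')x)] dx, which is 0 when n+n' is even and 2n/(n²−n'²) when n+n' is odd (it need not vanish on (0, π)).
  u² squared terms: (-5)²·∫cos(5x)² dx = 25·π/2 = 25*π/2;  (1)²·∫sin(x)² dx = 1·π/2 = π/2.
  u² cross terms: 2·(-5)·(1)·∫cos(5x)·sin(x) dx = -10·(0) = 0.
  So ∫_0^π u² dx = 25*π/2 + π/2 + 0 = 13*π.
  (u')² squared terms: (25)²·∫sin(5x)² dx = 625·π/2 = 625*π/2;  (1)²·∫cos(x)² dx = 1·π/2 = π/2.
  (u')² cross terms: 2·(25)·(1)·∫sin(5x)·cos(x) dx = 50·(0) = 0.
  So ∫_0^π (u')² dx = 625*π/2 + π/2 + 0 = 313*π.
||u||_{H^1}^2 = (13*π) + (313*π) = 326*π.


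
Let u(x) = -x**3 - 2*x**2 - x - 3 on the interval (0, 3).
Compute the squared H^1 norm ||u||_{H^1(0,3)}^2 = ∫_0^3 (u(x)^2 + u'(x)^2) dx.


||u||_{H^1}^2 = 36735/14

The H^1 norm (squared) on an interval (0, L) is
  ||u||_{H^1}^2 = ∫_0^L u(x)^2 dx + ∫_0^L u'(x)^2 dx.
Compute u'(x) = -3*x**2 - 4*x - 1.
Then u(x)^2 = x**6 + 4*x**5 + 6*x**4 + 10*x**3 + 13*x**2 + 6*x + 9 and u'(x)^2 = 9*x**4 + 24*x**3 + 22*x**2 + 8*x + 1.
Integrate each monomial from 0 to 3 using ∫_0^3 c·x^n dx = c·3^(n+1)/(n+1):
  ∫_0^3 u(x)^2 dx = ∫_0^3 (x^6 + 4*x^5 + 6*x^4 + 10*x^3 + 13*x^2 + 6*x + 9) dx. Term by term:
    ∫_0^3 x^6 dx = 2187/7;  ∫_0^3 4*x^5 dx = 486;  ∫_0^3 6*x^4 dx = 1458/5;
    ∫_0^3 10*x^3 dx = 405/2;  ∫_0^3 13*x^2 dx = 117;  ∫_0^3 6*x dx = 27;
    ∫_0^3 9 dx = 27.
  Sum: 2187/7 + 486 + 1458/5 + 405/2 + 117 + 27 + 27 = 102447/70.
  ∫_0^3 u'(x)^2 dx = ∫_0^3 (9*x^4 + 24*x^3 + 22*x^2 + 8*x + 1) dx. Term by term:
    ∫_0^3 9*x^4 dx = 2187/5;  ∫_0^3 24*x^3 dx = 486;  ∫_0^3 22*x^2 dx = 198;
    ∫_0^3 8*x dx = 36;  ∫_0^3 1 dx = 3.
  Sum: 2187/5 + 486 + 198 + 36 + 3 = 5802/5.
Adding: ||u||_{H^1}^2 = 102447/70 + 5802/5 = 36735/14.
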